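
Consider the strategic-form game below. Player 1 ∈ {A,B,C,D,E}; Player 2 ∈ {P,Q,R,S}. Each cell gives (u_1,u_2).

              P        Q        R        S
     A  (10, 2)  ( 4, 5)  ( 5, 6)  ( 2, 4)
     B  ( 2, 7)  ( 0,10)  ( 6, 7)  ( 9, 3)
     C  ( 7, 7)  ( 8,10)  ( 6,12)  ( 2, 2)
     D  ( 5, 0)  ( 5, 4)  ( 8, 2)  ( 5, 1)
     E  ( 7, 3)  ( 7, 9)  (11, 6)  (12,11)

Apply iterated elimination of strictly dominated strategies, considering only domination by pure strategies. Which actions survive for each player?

P1 drop B (E beats it: P:7>2 Q:7>0 R:11>6 S:12>9)
P1 drop D (E beats it: P:7>5 Q:7>5 R:11>8 S:12>5)
P2 drop P (Q beats it: A:5>2 C:10>7 E:9>3)
P1 drop A (E beats it: Q:7>4 R:11>5 S:12>2)
P1→{C,E} P2→{Q,R,S}

IESDS → P1:{C,E} P2:{Q,R,S}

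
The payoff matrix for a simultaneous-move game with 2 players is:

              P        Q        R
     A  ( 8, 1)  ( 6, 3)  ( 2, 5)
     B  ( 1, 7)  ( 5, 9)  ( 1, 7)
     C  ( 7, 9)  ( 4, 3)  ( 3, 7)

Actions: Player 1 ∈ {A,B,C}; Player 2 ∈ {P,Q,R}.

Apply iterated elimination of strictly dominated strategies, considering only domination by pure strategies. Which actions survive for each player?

Survivors P1:{A,C} P2:{P,R}

P1 drop B (A beats it: P:8>1 Q:6>5 R:2>1)
P2 drop Q (R beats it: A:5>3 C:7>3)
P1→{A,C} P2→{P,R}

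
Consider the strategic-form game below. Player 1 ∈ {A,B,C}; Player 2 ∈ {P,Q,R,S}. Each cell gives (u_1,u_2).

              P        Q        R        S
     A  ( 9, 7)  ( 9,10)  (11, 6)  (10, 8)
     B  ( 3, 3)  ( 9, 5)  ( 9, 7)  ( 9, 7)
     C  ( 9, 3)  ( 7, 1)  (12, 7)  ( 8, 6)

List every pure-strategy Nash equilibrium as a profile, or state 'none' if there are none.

(A,P): not NE [P2→Q gives 10>7]
(A,Q): NE
(A,R): not NE [P1→C gives 12>11; P2→Q gives 10>6]
(A,S): not NE [P2→Q gives 10>8]
(B,P): not NE [P1→C gives 9>3; P2→S gives 7>3]
(B,Q): not NE [P2→S gives 7>5]
(B,R): not NE [P1→C gives 12>9]
(B,S): not NE [P1→A gives 10>9]
(C,P): not NE [P2→R gives 7>3]
(C,Q): not NE [P1→B gives 9>7; P2→R gives 7>1]
(C,R): NE
(C,S): not NE [P1→A gives 10>8; P2→R gives 7>6]

Nash profiles: (A,Q), (C,R)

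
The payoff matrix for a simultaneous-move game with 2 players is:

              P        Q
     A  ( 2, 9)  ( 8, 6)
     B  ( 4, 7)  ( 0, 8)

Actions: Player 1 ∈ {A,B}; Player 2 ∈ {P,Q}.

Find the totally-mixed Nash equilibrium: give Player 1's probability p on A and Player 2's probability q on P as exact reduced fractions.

p=1/4, q=4/5

P1 indiff ⇒ q·2+(1-q)·8 = q·4+(1-q)·0 ⇒ q(-2) = (1-q)(-8) ⇒ q = 4/5
P2 indiff ⇒ p·9+(1-p)·7 = p·6+(1-p)·8 ⇒ p(3) = (1-p)(1) ⇒ p = 1/4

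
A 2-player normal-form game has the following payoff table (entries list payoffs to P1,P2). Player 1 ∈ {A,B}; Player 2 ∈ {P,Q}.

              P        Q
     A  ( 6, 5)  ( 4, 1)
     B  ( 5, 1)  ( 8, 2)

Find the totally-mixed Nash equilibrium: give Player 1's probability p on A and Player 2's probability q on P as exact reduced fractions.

P1 indiff ⇒ q·6+(1-q)·4 = q·5+(1-q)·8 ⇒ q(1) = (1-q)(4) ⇒ q = 4/5
P2 indiff ⇒ p·5+(1-p)·1 = p·1+(1-p)·2 ⇒ p(4) = (1-p)(1) ⇒ p = 1/5

(p,q) = (1/5, 4/5)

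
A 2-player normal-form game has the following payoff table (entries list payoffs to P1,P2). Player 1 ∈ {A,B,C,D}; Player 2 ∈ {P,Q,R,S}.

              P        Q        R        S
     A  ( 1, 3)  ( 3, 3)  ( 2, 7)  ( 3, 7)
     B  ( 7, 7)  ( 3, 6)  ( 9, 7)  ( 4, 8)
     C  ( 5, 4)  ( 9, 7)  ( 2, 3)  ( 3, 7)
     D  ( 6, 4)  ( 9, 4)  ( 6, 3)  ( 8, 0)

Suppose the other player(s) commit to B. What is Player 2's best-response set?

argmax u_2 = {S}

u_2(P vs B) = 7
u_2(Q vs B) = 6
u_2(R vs B) = 7
u_2(S vs B) = 8
max payoff 8 at {S}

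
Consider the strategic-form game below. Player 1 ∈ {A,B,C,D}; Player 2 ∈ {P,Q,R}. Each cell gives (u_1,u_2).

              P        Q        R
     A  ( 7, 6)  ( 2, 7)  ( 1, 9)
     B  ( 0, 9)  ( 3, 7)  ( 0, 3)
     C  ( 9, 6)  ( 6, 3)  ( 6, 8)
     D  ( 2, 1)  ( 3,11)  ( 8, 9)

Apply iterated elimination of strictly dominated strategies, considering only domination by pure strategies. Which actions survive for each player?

P1 drop A (C beats it: P:9>7 Q:6>2 R:6>1)
P1 drop B (C beats it: P:9>0 Q:6>3 R:6>0)
P2 drop P (R beats it: C:8>6 D:9>1)
P1→{C,D} P2→{Q,R}

Survivors P1:{C,D} P2:{Q,R}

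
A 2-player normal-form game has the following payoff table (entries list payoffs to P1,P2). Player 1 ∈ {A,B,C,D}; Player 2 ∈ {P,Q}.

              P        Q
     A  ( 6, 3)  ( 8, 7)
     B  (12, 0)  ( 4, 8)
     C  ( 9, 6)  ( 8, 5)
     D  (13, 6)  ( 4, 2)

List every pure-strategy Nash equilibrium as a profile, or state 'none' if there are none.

PSNE = {(A,Q), (D,P)}

(A,P): not NE [P1→D gives 13>6; P2→Q gives 7>3]
(A,Q): NE
(B,P): not NE [P1→D gives 13>12; P2→Q gives 8>0]
(B,Q): not NE [P1→C gives 8>4]
(C,P): not NE [P1→D gives 13>9]
(C,Q): not NE [P2→P gives 6>5]
(D,P): NE
(D,Q): not NE [P1→C gives 8>4; P2→P gives 6>2]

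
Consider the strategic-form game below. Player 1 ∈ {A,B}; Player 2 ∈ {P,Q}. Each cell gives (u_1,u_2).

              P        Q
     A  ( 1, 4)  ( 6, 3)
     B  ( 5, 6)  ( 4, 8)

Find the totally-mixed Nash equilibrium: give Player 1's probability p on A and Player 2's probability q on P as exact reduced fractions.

P1 indiff ⇒ q·1+(1-q)·6 = q·5+(1-q)·4 ⇒ q(-4) = (1-q)(-2) ⇒ q = 1/3
P2 indiff ⇒ p·4+(1-p)·6 = p·3+(1-p)·8 ⇒ p(1) = (1-p)(2) ⇒ p = 2/3

(p,q) = (2/3, 1/3)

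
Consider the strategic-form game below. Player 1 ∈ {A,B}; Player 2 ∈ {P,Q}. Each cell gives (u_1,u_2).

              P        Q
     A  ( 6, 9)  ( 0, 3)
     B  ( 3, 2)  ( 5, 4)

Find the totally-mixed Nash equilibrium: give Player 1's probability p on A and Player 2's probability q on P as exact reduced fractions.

P1 mixes 1/4 on A; P2 mixes 5/8 on P

P1 indiff ⇒ q·6+(1-q)·0 = q·3+(1-q)·5 ⇒ q(3) = (1-q)(5) ⇒ q = 5/8
P2 indiff ⇒ p·9+(1-p)·2 = p·3+(1-p)·4 ⇒ p(6) = (1-p)(2) ⇒ p = 1/4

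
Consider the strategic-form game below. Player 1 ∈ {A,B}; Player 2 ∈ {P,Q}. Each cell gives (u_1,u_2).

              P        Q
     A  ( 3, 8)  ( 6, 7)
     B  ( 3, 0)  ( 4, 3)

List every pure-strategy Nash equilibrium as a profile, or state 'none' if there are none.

(A,P): NE
(A,Q): not NE [P2→P gives 8>7]
(B,P): not NE [P2→Q gives 3>0]
(B,Q): not NE [P1→A gives 6>4]

Nash profiles: (A,P)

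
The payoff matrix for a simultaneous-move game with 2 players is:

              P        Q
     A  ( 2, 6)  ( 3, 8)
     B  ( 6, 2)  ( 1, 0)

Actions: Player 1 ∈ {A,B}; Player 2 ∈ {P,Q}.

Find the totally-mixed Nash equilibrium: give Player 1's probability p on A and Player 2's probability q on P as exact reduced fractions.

p=1/2, q=1/3

P1 indiff ⇒ q·2+(1-q)·3 = q·6+(1-q)·1 ⇒ q(-4) = (1-q)(-2) ⇒ q = 1/3
P2 indiff ⇒ p·6+(1-p)·2 = p·8+(1-p)·0 ⇒ p(-2) = (1-p)(-2) ⇒ p = 1/2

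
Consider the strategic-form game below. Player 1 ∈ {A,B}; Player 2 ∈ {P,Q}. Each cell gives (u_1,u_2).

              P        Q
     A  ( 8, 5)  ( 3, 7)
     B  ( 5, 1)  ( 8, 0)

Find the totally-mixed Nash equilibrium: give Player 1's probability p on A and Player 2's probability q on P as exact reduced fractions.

(p,q) = (1/3, 5/8)

P1 indiff ⇒ q·8+(1-q)·3 = q·5+(1-q)·8 ⇒ q(3) = (1-q)(5) ⇒ q = 5/8
P2 indiff ⇒ p·5+(1-p)·1 = p·7+(1-p)·0 ⇒ p(-2) = (1-p)(-1) ⇒ p = 1/3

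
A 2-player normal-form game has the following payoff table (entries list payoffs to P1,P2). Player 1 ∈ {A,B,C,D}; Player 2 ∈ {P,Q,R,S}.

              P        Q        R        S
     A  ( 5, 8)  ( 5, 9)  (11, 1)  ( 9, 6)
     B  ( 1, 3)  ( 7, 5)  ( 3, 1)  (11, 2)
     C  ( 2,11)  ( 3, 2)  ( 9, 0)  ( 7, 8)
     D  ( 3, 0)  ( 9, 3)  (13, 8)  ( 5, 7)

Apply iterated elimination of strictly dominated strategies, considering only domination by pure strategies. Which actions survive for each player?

P1 drop C (A beats it: P:5>2 Q:5>3 R:11>9 S:9>7)
P2 drop P (Q beats it: A:9>8 B:5>3 D:3>0)
P1→{A,B,D} P2→{Q,R,S}

IESDS → P1:{A,B,D} P2:{Q,R,S}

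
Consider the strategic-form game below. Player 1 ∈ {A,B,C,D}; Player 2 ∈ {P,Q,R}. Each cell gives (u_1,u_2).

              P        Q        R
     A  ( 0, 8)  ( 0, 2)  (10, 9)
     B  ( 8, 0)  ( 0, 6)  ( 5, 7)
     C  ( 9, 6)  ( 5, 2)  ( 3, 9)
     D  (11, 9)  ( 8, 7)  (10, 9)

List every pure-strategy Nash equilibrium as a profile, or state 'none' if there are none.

PSNE = {(A,R), (D,P), (D,R)}

(A,P): not NE [P1→D gives 11>0; P2→R gives 9>8]
(A,Q): not NE [P1→D gives 8>0; P2→R gives 9>2]
(A,R): NE
(B,P): not NE [P1→D gives 11>8; P2→R gives 7>0]
(B,Q): not NE [P1→D gives 8>0; P2→R gives 7>6]
(B,R): not NE [P1→D gives 10>5]
(C,P): not NE [P1→D gives 11>9; P2→R gives 9>6]
(C,Q): not NE [P1→D gives 8>5; P2→R gives 9>2]
(C,R): not NE [P1→D gives 10>3]
(D,P): NE
(D,Q): not NE [P2→R gives 9>7]
(D,R): NE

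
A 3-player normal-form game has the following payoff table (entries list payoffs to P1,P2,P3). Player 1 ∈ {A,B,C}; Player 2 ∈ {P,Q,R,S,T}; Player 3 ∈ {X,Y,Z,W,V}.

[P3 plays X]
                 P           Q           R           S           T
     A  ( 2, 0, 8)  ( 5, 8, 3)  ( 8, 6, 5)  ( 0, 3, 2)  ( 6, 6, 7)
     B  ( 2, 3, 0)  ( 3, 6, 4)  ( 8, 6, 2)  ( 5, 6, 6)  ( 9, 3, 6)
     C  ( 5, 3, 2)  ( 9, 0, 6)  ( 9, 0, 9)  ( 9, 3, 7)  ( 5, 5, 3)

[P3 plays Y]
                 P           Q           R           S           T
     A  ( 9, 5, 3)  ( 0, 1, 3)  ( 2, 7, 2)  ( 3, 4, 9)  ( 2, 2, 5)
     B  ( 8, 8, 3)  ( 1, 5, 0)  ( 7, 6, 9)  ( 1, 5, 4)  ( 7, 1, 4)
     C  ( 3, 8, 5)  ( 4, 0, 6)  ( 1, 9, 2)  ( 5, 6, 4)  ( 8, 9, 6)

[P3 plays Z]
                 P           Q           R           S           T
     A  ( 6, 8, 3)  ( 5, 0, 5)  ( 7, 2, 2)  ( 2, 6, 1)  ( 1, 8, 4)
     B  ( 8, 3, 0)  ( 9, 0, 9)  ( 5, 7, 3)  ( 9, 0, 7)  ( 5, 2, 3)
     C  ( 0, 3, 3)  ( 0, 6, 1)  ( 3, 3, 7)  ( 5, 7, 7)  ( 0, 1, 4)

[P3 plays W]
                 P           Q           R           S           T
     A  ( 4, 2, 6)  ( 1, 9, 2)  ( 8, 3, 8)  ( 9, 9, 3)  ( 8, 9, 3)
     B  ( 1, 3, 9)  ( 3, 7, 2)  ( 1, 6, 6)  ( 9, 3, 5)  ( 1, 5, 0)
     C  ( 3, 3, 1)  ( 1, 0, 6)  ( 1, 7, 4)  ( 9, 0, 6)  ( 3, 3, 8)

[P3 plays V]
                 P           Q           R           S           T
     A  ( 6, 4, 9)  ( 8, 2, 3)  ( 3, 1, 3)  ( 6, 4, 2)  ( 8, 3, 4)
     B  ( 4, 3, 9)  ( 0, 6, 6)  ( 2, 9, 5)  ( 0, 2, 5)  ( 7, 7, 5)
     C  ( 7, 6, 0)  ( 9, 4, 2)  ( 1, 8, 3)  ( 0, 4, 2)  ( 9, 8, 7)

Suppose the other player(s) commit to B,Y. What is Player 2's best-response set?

u_2(P vs B,Y) = 8
u_2(Q vs B,Y) = 5
u_2(R vs B,Y) = 6
u_2(S vs B,Y) = 5
u_2(T vs B,Y) = 1
max payoff 8 at {P}

BR_2 = {P}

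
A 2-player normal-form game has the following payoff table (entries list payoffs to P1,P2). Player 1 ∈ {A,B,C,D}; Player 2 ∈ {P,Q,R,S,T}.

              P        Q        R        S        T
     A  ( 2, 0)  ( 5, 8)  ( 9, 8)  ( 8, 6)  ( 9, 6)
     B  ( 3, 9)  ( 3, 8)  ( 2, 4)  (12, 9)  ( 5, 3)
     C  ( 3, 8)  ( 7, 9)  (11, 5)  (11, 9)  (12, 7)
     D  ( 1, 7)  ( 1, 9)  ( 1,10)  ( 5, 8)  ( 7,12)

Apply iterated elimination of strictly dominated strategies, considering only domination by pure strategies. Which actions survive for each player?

P1 drop A (C beats it: P:3>2 Q:7>5 R:11>9 S:11>8 T:12>9)
P1 drop D (C beats it: P:3>1 Q:7>1 R:11>1 S:11>5 T:12>7)
P2 drop R (P beats it: B:9>4 C:8>5)
P2 drop T (P beats it: B:9>3 C:8>7)
P1→{B,C} P2→{P,Q,S}

Survivors P1:{B,C} P2:{P,Q,S}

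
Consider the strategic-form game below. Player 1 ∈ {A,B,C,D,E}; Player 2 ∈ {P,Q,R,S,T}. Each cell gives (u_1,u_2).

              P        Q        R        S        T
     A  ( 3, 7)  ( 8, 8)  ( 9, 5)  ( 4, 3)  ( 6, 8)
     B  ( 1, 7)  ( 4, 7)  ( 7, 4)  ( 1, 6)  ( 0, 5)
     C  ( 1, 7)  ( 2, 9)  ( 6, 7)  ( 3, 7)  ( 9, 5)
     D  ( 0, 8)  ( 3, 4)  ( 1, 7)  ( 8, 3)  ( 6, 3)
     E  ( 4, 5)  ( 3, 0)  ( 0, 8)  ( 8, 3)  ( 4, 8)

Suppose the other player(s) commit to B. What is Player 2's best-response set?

u_2(P vs B) = 7
u_2(Q vs B) = 7
u_2(R vs B) = 4
u_2(S vs B) = 6
u_2(T vs B) = 5
max payoff 7 at {P,Q}

BR_2 = {P,Q}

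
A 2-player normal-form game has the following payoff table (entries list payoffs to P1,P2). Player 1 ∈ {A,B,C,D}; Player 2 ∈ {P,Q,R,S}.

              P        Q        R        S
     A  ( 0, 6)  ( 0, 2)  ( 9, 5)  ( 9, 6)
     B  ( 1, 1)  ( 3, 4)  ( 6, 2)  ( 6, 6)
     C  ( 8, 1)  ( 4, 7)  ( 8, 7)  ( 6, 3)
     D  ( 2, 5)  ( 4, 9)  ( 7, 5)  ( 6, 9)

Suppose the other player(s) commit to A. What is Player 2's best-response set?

argmax u_2 = {P,S}

u_2(P vs A) = 6
u_2(Q vs A) = 2
u_2(R vs A) = 5
u_2(S vs A) = 6
max payoff 6 at {P,S}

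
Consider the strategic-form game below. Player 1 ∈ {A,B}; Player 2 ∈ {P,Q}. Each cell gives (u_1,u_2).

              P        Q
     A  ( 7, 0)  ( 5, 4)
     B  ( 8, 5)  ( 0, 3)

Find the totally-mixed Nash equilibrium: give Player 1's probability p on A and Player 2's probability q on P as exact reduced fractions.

P1 indiff ⇒ q·7+(1-q)·5 = q·8+(1-q)·0 ⇒ q(-1) = (1-q)(-5) ⇒ q = 5/6
P2 indiff ⇒ p·0+(1-p)·5 = p·4+(1-p)·3 ⇒ p(-4) = (1-p)(-2) ⇒ p = 1/3

P1 mixes 1/3 on A; P2 mixes 5/6 on P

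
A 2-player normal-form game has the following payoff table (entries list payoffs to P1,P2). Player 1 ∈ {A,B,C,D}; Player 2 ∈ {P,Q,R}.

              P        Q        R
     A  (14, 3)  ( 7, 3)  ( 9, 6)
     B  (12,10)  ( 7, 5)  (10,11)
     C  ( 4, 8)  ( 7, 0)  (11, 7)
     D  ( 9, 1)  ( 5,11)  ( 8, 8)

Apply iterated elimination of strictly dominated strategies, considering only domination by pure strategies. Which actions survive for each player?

P1 drop D (A beats it: P:14>9 Q:7>5 R:9>8)
P2 drop Q (R beats it: A:6>3 B:11>5 C:7>0)
P1→{A,B,C} P2→{P,R}

Survivors P1:{A,B,C} P2:{P,R}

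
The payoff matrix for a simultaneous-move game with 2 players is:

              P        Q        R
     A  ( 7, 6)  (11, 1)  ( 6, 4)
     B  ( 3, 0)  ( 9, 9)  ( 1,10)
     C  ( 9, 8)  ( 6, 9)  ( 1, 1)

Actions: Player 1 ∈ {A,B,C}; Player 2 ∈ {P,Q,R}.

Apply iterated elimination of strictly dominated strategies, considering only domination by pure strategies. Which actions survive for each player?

P1 drop B (A beats it: P:7>3 Q:11>9 R:6>1)
P2 drop R (P beats it: A:6>4 C:8>1)
P1→{A,C} P2→{P,Q}

IESDS → P1:{A,C} P2:{P,Q}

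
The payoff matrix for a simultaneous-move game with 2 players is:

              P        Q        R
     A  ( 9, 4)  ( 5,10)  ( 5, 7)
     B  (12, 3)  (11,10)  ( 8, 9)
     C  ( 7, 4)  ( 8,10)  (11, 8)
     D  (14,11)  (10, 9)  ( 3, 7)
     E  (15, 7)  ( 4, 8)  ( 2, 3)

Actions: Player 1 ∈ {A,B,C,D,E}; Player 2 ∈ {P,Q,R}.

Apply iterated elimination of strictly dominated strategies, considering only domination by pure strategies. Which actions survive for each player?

P1 drop A (B beats it: P:12>9 Q:11>5 R:8>5)
P2 drop R (Q beats it: B:10>9 C:10>8 D:9>7 E:8>3)
P1 drop C (B beats it: P:12>7 Q:11>8)
P1→{B,D,E} P2→{P,Q}

IESDS → P1:{B,D,E} P2:{P,Q}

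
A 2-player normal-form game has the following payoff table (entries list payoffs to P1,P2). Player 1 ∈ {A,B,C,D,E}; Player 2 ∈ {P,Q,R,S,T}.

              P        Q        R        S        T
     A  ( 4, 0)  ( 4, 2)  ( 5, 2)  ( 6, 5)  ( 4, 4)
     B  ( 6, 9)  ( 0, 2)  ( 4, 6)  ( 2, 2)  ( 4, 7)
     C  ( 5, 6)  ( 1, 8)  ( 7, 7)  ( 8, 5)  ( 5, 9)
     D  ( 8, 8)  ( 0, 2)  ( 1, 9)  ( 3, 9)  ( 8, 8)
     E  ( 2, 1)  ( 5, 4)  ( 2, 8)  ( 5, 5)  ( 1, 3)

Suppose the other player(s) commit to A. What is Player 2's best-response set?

P2 best: {S}

u_2(P vs A) = 0
u_2(Q vs A) = 2
u_2(R vs A) = 2
u_2(S vs A) = 5
u_2(T vs A) = 4
max payoff 5 at {S}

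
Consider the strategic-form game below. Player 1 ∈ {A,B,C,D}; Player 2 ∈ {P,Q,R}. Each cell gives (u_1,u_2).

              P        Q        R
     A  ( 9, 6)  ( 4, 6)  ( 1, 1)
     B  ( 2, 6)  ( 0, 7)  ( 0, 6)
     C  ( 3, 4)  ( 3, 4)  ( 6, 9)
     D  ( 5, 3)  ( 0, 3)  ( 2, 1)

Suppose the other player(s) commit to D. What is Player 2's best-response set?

u_2(P vs D) = 3
u_2(Q vs D) = 3
u_2(R vs D) = 1
max payoff 3 at {P,Q}

BR_2 = {P,Q}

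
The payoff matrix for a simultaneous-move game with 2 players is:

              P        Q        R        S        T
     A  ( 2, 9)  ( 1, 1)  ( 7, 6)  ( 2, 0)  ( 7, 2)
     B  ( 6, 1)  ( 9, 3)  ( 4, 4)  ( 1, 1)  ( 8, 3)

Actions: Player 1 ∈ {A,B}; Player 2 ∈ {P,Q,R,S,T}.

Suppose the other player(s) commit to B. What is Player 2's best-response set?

P2 best: {R}

u_2(P vs B) = 1
u_2(Q vs B) = 3
u_2(R vs B) = 4
u_2(S vs B) = 1
u_2(T vs B) = 3
max payoff 4 at {R}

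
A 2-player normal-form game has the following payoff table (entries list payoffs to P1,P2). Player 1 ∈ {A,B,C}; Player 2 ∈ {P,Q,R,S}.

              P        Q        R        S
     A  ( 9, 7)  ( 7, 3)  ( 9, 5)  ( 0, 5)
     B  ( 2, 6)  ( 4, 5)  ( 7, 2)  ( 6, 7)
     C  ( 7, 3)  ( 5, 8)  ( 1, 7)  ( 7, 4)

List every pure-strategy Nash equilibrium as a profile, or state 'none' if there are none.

(A,P): NE
(A,Q): not NE [P2→P gives 7>3]
(A,R): not NE [P2→P gives 7>5]
(A,S): not NE [P1→C gives 7>0; P2→P gives 7>5]
(B,P): not NE [P1→A gives 9>2; P2→S gives 7>6]
(B,Q): not NE [P1→A gives 7>4; P2→S gives 7>5]
(B,R): not NE [P1→A gives 9>7; P2→S gives 7>2]
(B,S): not NE [P1→C gives 7>6]
(C,P): not NE [P1→A gives 9>7; P2→Q gives 8>3]
(C,Q): not NE [P1→A gives 7>5]
(C,R): not NE [P1→A gives 9>1; P2→Q gives 8>7]
(C,S): not NE [P2→Q gives 8>4]

Nash profiles: (A,P)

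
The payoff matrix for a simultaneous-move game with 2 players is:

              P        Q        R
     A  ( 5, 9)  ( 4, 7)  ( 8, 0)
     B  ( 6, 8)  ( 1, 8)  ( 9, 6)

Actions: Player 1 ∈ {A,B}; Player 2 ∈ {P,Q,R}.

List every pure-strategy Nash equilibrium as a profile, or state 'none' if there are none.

(A,P): not NE [P1→B gives 6>5]
(A,Q): not NE [P2→P gives 9>7]
(A,R): not NE [P1→B gives 9>8; P2→P gives 9>0]
(B,P): NE
(B,Q): not NE [P1→A gives 4>1]
(B,R): not NE [P2→Q gives 8>6]

NE set: (B,P)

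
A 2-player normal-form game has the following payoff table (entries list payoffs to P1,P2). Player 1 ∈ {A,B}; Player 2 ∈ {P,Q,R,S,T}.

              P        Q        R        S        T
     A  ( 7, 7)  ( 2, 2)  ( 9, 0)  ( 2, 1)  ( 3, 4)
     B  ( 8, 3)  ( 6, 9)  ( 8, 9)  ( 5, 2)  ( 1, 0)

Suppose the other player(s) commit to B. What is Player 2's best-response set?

BR_2 = {Q,R}

u_2(P vs B) = 3
u_2(Q vs B) = 9
u_2(R vs B) = 9
u_2(S vs B) = 2
u_2(T vs B) = 0
max payoff 9 at {Q,R}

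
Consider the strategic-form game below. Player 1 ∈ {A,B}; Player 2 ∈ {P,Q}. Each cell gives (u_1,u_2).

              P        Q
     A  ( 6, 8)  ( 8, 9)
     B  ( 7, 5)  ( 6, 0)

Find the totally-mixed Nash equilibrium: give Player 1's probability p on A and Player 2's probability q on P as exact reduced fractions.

P1 indiff ⇒ q·6+(1-q)·8 = q·7+(1-q)·6 ⇒ q(-1) = (1-q)(-2) ⇒ q = 2/3
P2 indiff ⇒ p·8+(1-p)·5 = p·9+(1-p)·0 ⇒ p(-1) = (1-p)(-5) ⇒ p = 5/6

(p,q) = (5/6, 2/3)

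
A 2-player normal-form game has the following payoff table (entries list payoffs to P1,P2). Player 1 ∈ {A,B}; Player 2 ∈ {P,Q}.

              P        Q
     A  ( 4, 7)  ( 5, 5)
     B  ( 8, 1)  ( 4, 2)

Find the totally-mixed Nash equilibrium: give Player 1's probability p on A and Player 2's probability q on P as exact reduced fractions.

(p,q) = (1/3, 1/5)

P1 indiff ⇒ q·4+(1-q)·5 = q·8+(1-q)·4 ⇒ q(-4) = (1-q)(-1) ⇒ q = 1/5
P2 indiff ⇒ p·7+(1-p)·1 = p·5+(1-p)·2 ⇒ p(2) = (1-p)(1) ⇒ p = 1/3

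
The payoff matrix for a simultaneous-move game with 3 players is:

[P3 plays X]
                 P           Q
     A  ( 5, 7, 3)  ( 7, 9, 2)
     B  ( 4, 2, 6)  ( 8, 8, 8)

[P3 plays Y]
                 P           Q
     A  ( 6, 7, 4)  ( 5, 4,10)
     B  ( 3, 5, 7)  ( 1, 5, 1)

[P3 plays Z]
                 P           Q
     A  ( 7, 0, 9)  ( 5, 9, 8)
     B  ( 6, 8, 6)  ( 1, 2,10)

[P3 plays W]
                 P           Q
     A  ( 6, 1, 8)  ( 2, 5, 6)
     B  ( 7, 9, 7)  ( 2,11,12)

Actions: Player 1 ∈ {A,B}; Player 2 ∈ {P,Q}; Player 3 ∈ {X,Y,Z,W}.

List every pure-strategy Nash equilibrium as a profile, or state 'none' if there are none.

NE set: (B,Q,W)

(A,P,X): not NE [P2→Q gives 9>7; P3→Z gives 9>3]
(A,P,Y): not NE [P3→Z gives 9>4]
(A,P,Z): not NE [P2→Q gives 9>0]
(A,P,W): not NE [P1→B gives 7>6; P2→Q gives 5>1; P3→Z gives 9>8]
(A,Q,X): not NE [P1→B gives 8>7; P3→Y gives 10>2]
(A,Q,Y): not NE [P2→P gives 7>4]
(A,Q,Z): not NE [P3→Y gives 10>8]
(A,Q,W): not NE [P3→Y gives 10>6]
(B,P,X): not NE [P1→A gives 5>4; P2→Q gives 8>2; P3→W gives 7>6]
(B,P,Y): not NE [P1→A gives 6>3]
(B,P,Z): not NE [P1→A gives 7>6; P3→W gives 7>6]
(B,P,W): not NE [P2→Q gives 11>9]
(B,Q,X): not NE [P3→W gives 12>8]
(B,Q,Y): not NE [P1→A gives 5>1; P3→W gives 12>1]
(B,Q,Z): not NE [P1→A gives 5>1; P2→P gives 8>2; P3→W gives 12>10]
(B,Q,W): NE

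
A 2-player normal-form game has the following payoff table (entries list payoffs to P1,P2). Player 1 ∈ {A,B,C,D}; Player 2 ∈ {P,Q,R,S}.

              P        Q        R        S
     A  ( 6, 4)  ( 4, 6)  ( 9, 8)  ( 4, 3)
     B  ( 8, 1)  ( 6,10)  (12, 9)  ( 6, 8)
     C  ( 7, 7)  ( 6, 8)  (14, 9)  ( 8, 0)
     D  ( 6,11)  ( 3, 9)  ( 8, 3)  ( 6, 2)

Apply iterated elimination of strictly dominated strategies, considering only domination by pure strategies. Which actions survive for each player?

Survivors P1:{B,C} P2:{Q,R}

P1 drop A (B beats it: P:8>6 Q:6>4 R:12>9 S:6>4)
P1 drop D (C beats it: P:7>6 Q:6>3 R:14>8 S:8>6)
P2 drop P (Q beats it: B:10>1 C:8>7)
P2 drop S (Q beats it: B:10>8 C:8>0)
P1→{B,C} P2→{Q,R}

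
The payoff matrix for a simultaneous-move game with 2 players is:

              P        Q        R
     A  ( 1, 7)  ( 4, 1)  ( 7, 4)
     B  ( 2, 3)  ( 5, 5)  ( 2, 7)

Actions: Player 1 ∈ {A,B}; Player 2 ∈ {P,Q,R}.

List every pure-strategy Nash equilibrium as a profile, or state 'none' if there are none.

No pure NE.

(A,P): not NE [P1→B gives 2>1]
(A,Q): not NE [P1→B gives 5>4; P2→P gives 7>1]
(A,R): not NE [P2→P gives 7>4]
(B,P): not NE [P2→R gives 7>3]
(B,Q): not NE [P2→R gives 7>5]
(B,R): not NE [P1→A gives 7>2]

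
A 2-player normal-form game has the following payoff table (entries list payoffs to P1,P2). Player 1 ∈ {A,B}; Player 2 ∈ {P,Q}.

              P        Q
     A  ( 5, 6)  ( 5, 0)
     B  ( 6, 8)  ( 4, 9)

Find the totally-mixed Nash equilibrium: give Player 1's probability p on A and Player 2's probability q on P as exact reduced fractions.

P1 indiff ⇒ q·5+(1-q)·5 = q·6+(1-q)·4 ⇒ q(-1) = (1-q)(-1) ⇒ q = 1/2
P2 indiff ⇒ p·6+(1-p)·8 = p·0+(1-p)·9 ⇒ p(6) = (1-p)(1) ⇒ p = 1/7

P1 mixes 1/7 on A; P2 mixes 1/2 on P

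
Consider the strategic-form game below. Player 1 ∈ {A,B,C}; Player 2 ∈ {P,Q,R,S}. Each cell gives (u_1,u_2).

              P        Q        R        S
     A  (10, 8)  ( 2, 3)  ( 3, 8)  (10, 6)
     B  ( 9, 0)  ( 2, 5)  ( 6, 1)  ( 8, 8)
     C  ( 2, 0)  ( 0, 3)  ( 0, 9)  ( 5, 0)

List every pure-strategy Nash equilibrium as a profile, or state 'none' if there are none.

(A,P): NE
(A,Q): not NE [P2→R gives 8>3]
(A,R): not NE [P1→B gives 6>3]
(A,S): not NE [P2→R gives 8>6]
(B,P): not NE [P1→A gives 10>9; P2→S gives 8>0]
(B,Q): not NE [P2→S gives 8>5]
(B,R): not NE [P2→S gives 8>1]
(B,S): not NE [P1→A gives 10>8]
(C,P): not NE [P1→A gives 10>2; P2→R gives 9>0]
(C,Q): not NE [P1→B gives 2>0; P2→R gives 9>3]
(C,R): not NE [P1→B gives 6>0]
(C,S): not NE [P1→A gives 10>5; P2→R gives 9>0]

PSNE = {(A,P)}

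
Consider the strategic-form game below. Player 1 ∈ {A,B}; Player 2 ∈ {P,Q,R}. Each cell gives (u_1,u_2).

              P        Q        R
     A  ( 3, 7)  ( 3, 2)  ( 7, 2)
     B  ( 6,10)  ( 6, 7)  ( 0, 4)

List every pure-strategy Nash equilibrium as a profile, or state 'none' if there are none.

(A,P): not NE [P1→B gives 6>3]
(A,Q): not NE [P1→B gives 6>3; P2→P gives 7>2]
(A,R): not NE [P2→P gives 7>2]
(B,P): NE
(B,Q): not NE [P2→P gives 10>7]
(B,R): not NE [P1→A gives 7>0; P2→P gives 10>4]

NE set: (B,P)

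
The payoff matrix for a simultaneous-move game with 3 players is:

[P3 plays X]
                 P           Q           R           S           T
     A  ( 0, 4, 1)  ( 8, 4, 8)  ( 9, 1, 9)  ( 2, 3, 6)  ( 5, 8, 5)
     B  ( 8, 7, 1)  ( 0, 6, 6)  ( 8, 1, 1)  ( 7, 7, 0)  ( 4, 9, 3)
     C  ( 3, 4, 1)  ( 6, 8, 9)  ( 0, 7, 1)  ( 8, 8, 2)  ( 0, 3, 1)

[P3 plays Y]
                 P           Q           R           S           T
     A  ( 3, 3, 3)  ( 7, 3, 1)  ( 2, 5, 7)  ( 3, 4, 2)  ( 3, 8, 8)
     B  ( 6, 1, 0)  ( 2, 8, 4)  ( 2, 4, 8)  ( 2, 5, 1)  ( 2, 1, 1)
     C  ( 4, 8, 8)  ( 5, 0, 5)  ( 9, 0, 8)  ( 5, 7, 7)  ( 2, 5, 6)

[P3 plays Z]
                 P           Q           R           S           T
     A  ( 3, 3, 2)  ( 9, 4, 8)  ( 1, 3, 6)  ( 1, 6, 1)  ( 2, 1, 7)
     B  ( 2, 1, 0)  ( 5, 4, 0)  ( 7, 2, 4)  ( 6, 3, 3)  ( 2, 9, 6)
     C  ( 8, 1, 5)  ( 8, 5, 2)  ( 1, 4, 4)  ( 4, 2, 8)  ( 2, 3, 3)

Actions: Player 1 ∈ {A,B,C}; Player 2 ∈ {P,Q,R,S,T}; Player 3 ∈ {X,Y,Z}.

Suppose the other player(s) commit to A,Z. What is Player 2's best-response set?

argmax u_2 = {S}

u_2(P vs A,Z) = 3
u_2(Q vs A,Z) = 4
u_2(R vs A,Z) = 3
u_2(S vs A,Z) = 6
u_2(T vs A,Z) = 1
max payoff 6 at {S}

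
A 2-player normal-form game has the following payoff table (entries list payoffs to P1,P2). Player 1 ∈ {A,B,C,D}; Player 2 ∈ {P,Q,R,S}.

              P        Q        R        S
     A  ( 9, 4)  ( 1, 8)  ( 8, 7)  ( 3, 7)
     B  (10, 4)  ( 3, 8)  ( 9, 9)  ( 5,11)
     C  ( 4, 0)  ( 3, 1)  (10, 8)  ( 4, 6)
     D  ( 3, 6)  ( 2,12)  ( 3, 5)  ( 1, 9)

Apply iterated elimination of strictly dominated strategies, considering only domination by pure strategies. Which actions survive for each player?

P1 drop A (B beats it: P:10>9 Q:3>1 R:9>8 S:5>3)
P1 drop D (B beats it: P:10>3 Q:3>2 R:9>3 S:5>1)
P2 drop P (Q beats it: B:8>4 C:1>0)
P2 drop Q (R beats it: B:9>8 C:8>1)
P1→{B,C} P2→{R,S}

Remaining: P1:{B,C} P2:{R,S}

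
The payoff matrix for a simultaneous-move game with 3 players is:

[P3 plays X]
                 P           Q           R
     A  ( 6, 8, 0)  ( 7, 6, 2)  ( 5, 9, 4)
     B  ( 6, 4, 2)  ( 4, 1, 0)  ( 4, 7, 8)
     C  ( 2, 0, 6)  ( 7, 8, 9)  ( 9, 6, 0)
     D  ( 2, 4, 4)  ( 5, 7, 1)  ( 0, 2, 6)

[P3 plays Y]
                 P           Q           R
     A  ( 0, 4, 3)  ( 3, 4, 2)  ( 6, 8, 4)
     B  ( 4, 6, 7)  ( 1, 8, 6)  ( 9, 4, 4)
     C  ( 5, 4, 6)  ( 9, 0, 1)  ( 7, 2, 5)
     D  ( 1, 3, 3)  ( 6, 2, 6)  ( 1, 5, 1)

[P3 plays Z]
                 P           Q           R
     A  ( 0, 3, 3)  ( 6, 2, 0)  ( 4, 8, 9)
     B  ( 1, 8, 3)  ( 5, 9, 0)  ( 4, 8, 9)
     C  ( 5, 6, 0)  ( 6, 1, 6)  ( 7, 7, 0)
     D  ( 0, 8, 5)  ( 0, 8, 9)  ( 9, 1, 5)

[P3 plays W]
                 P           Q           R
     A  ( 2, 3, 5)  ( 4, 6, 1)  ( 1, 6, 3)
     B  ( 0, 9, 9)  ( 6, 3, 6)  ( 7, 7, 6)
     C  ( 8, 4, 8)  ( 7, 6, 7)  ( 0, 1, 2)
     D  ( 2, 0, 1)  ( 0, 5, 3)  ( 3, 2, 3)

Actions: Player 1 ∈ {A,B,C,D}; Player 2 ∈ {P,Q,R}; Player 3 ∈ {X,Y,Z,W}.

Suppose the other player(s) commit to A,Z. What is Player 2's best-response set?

u_2(P vs A,Z) = 3
u_2(Q vs A,Z) = 2
u_2(R vs A,Z) = 8
max payoff 8 at {R}

BR_2 = {R}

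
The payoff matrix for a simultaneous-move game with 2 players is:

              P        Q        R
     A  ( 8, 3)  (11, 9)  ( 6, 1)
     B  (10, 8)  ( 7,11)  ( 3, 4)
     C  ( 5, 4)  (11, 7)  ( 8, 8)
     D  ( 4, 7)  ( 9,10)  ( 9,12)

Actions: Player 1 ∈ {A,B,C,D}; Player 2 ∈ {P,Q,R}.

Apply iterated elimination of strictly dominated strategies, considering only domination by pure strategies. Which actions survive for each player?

P2 drop P (Q beats it: A:9>3 B:11>8 C:7>4 D:10>7)
P1 drop B (A beats it: Q:11>7 R:6>3)
P1→{A,C,D} P2→{Q,R}

Survivors P1:{A,C,D} P2:{Q,R}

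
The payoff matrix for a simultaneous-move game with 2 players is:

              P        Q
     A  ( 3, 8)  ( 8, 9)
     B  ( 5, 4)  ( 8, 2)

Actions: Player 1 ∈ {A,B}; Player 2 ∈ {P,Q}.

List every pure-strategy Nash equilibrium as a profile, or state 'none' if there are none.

PSNE = {(A,Q), (B,P)}

(A,P): not NE [P1→B gives 5>3; P2→Q gives 9>8]
(A,Q): NE
(B,P): NE
(B,Q): not NE [P2→P gives 4>2]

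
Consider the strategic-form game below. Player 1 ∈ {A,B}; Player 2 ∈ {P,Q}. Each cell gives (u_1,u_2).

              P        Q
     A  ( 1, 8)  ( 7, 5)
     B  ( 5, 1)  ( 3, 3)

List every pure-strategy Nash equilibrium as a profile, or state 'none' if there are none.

Equilibria: none

(A,P): not NE [P1→B gives 5>1]
(A,Q): not NE [P2→P gives 8>5]
(B,P): not NE [P2→Q gives 3>1]
(B,Q): not NE [P1→A gives 7>3]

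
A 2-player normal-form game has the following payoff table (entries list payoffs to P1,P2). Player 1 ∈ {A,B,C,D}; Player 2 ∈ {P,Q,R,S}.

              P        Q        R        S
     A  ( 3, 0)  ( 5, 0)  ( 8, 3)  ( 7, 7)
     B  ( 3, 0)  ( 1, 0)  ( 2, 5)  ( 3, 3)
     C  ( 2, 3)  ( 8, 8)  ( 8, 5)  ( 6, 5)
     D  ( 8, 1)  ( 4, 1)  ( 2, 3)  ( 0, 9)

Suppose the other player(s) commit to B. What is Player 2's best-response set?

P2 best: {R}

u_2(P vs B) = 0
u_2(Q vs B) = 0
u_2(R vs B) = 5
u_2(S vs B) = 3
max payoff 5 at {R}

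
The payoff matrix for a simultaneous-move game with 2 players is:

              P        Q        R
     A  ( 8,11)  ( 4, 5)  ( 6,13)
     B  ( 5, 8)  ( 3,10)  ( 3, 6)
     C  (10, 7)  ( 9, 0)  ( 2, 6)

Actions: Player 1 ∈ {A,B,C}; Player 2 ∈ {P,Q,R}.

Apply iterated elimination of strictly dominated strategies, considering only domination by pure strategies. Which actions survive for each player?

P1 drop B (A beats it: P:8>5 Q:4>3 R:6>3)
P2 drop Q (P beats it: A:11>5 C:7>0)
P1→{A,C} P2→{P,R}

IESDS → P1:{A,C} P2:{P,R}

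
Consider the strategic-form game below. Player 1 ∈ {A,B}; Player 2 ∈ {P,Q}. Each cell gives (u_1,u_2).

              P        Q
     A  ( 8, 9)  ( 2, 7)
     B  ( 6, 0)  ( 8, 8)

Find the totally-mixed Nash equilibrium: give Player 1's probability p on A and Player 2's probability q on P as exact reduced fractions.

p=4/5, q=3/4

P1 indiff ⇒ q·8+(1-q)·2 = q·6+(1-q)·8 ⇒ q(2) = (1-q)(6) ⇒ q = 3/4
P2 indiff ⇒ p·9+(1-p)·0 = p·7+(1-p)·8 ⇒ p(2) = (1-p)(8) ⇒ p = 4/5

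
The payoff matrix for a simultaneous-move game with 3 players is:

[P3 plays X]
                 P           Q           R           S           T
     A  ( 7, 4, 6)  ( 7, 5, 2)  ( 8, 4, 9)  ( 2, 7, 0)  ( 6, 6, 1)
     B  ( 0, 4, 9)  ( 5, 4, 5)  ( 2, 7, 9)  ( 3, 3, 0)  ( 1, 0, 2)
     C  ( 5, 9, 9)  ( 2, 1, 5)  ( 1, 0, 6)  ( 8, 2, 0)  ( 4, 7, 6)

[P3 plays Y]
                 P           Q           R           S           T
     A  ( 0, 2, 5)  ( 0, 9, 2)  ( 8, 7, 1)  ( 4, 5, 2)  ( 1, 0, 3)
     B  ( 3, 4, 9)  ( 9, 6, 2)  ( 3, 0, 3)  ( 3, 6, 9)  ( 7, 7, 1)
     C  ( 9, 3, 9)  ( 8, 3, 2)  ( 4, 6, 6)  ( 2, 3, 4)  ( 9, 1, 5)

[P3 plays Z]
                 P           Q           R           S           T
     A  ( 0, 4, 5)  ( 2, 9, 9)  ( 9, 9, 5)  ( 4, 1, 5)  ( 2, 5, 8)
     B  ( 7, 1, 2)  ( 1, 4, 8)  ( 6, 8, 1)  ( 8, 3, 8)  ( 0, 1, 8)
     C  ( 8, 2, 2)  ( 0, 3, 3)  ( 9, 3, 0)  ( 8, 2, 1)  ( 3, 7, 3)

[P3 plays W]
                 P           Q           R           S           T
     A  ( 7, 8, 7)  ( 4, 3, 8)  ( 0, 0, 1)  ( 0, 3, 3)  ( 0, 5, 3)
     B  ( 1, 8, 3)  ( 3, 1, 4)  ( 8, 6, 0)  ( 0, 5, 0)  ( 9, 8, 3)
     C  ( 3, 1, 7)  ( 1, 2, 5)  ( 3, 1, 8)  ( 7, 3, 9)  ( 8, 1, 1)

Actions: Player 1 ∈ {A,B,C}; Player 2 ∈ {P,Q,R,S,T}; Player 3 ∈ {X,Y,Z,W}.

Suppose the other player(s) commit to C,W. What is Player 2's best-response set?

u_2(P vs C,W) = 1
u_2(Q vs C,W) = 2
u_2(R vs C,W) = 1
u_2(S vs C,W) = 3
u_2(T vs C,W) = 1
max payoff 3 at {S}

BR_2 = {S}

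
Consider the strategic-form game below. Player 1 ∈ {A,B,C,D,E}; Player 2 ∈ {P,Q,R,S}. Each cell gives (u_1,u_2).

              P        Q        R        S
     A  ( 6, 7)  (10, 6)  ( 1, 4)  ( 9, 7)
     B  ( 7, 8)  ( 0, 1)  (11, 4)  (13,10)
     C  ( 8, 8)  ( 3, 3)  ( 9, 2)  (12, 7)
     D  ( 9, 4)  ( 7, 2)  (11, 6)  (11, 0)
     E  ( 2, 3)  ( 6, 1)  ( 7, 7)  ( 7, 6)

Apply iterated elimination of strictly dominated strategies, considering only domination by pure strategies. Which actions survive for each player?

P1 drop E (D beats it: P:9>2 Q:7>6 R:11>7 S:11>7)
P2 drop Q (P beats it: A:7>6 B:8>1 C:8>3 D:4>2)
P1 drop A (B beats it: P:7>6 R:11>1 S:13>9)
P1→{B,C,D} P2→{P,R,S}

Survivors P1:{B,C,D} P2:{P,R,S}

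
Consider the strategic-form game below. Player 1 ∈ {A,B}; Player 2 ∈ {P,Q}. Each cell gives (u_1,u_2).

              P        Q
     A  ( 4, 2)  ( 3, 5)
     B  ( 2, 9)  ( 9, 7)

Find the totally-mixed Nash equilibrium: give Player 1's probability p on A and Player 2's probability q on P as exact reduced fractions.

P1 mixes 2/5 on A; P2 mixes 3/4 on P

P1 indiff ⇒ q·4+(1-q)·3 = q·2+(1-q)·9 ⇒ q(2) = (1-q)(6) ⇒ q = 3/4
P2 indiff ⇒ p·2+(1-p)·9 = p·5+(1-p)·7 ⇒ p(-3) = (1-p)(-2) ⇒ p = 2/5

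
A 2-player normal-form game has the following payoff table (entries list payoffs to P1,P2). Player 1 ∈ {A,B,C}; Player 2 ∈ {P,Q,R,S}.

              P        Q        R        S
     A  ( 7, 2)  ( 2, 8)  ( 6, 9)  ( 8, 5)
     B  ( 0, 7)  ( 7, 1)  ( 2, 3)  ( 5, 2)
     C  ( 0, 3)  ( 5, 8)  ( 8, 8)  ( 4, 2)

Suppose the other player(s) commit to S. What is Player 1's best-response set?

P1 best: {A}

u_1(A vs S) = 8
u_1(B vs S) = 5
u_1(C vs S) = 4
max payoff 8 at {A}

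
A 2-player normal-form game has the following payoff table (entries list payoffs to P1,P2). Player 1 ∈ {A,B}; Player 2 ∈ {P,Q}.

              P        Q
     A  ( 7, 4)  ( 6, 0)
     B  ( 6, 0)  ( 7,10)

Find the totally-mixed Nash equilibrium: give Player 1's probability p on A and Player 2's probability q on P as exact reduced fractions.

P1 indiff ⇒ q·7+(1-q)·6 = q·6+(1-q)·7 ⇒ q(1) = (1-q)(1) ⇒ q = 1/2
P2 indiff ⇒ p·4+(1-p)·0 = p·0+(1-p)·10 ⇒ p(4) = (1-p)(10) ⇒ p = 5/7

p=5/7, q=1/2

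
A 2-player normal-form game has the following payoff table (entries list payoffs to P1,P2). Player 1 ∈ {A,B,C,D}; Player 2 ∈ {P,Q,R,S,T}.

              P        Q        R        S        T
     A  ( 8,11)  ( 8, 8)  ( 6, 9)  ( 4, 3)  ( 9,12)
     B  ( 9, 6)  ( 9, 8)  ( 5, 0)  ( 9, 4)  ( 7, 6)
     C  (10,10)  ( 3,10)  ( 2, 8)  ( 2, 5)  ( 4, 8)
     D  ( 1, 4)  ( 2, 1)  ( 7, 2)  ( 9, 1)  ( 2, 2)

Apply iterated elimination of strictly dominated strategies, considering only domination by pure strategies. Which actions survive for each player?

P2 drop R (P beats it: A:11>9 B:6>0 C:10>8 D:4>2)
P2 drop S (P beats it: A:11>3 B:6>4 C:10>5 D:4>1)
P1 drop D (A beats it: P:8>1 Q:8>2 T:9>2)
P1→{A,B,C} P2→{P,Q,T}

IESDS → P1:{A,B,C} P2:{P,Q,T}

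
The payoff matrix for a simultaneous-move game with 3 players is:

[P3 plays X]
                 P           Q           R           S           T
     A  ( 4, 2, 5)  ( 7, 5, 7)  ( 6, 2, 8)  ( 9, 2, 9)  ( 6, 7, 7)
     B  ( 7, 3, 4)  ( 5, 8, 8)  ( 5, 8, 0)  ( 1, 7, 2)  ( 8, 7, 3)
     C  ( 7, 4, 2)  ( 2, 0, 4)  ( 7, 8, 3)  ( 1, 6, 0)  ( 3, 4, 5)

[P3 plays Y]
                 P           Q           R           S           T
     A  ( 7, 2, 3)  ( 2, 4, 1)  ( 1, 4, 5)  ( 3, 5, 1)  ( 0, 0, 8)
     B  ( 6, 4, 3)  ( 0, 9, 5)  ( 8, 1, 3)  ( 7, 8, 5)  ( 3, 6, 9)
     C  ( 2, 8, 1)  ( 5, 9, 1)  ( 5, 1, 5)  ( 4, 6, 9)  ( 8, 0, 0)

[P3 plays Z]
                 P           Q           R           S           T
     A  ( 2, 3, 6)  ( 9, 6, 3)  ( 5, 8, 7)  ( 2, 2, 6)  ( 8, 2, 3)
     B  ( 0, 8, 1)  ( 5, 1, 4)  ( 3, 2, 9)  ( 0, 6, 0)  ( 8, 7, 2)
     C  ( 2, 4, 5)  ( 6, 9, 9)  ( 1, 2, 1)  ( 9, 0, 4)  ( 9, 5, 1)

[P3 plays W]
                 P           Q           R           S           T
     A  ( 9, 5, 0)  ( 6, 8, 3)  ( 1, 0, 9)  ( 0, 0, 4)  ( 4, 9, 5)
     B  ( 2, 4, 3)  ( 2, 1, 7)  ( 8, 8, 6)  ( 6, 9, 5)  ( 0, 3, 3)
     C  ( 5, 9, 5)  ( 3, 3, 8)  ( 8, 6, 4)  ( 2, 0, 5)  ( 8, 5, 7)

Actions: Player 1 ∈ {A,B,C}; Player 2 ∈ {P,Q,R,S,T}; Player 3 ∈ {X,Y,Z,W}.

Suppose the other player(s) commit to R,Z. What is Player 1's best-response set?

P1 best: {A}

u_1(A vs R,Z) = 5
u_1(B vs R,Z) = 3
u_1(C vs R,Z) = 1
max payoff 5 at {A}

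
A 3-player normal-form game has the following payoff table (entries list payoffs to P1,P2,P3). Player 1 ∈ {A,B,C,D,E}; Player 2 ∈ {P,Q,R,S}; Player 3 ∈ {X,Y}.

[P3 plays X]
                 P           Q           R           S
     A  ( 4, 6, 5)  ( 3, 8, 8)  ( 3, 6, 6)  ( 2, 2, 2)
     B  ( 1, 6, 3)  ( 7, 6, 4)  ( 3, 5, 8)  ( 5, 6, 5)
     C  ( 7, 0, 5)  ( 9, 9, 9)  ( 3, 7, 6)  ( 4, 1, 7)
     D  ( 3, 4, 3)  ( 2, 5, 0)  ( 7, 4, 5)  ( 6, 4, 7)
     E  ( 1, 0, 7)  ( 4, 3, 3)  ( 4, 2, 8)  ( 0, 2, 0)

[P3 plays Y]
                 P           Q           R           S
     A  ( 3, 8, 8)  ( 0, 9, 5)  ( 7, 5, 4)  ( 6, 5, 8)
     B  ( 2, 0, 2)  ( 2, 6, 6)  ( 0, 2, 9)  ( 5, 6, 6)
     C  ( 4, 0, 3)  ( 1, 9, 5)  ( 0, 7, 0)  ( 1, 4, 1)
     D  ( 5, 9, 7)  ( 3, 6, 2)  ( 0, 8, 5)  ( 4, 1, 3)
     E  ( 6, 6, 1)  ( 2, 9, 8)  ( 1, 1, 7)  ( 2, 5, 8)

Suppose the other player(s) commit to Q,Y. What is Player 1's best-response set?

u_1(A vs Q,Y) = 0
u_1(B vs Q,Y) = 2
u_1(C vs Q,Y) = 1
u_1(D vs Q,Y) = 3
u_1(E vs Q,Y) = 2
max payoff 3 at {D}

P1 best: {D}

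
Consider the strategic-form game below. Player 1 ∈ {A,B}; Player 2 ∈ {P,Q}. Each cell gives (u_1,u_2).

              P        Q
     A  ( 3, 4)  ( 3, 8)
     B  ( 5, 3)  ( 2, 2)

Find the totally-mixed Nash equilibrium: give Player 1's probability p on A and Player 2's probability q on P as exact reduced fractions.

(p,q) = (1/5, 1/3)

P1 indiff ⇒ q·3+(1-q)·3 = q·5+(1-q)·2 ⇒ q(-2) = (1-q)(-1) ⇒ q = 1/3
P2 indiff ⇒ p·4+(1-p)·3 = p·8+(1-p)·2 ⇒ p(-4) = (1-p)(-1) ⇒ p = 1/5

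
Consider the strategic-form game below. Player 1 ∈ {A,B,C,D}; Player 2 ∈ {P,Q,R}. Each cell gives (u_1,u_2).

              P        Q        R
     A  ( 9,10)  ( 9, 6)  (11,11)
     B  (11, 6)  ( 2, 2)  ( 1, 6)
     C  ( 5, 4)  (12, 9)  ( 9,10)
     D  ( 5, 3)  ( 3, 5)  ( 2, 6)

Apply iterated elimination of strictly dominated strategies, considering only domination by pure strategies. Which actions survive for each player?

P1 drop D (A beats it: P:9>5 Q:9>3 R:11>2)
P2 drop Q (R beats it: A:11>6 B:6>2 C:10>9)
P1 drop C (A beats it: P:9>5 R:11>9)
P1→{A,B} P2→{P,R}

IESDS → P1:{A,B} P2:{P,R}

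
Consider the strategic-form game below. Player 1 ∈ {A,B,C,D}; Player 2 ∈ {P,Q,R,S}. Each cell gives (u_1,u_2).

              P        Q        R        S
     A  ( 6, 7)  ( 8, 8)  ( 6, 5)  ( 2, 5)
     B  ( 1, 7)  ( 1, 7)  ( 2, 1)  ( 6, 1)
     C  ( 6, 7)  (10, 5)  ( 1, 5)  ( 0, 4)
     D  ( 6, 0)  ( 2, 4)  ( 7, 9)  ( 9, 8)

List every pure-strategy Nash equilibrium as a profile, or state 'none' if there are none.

NE set: (C,P), (D,R)

(A,P): not NE [P2→Q gives 8>7]
(A,Q): not NE [P1→C gives 10>8]
(A,R): not NE [P1→D gives 7>6; P2→Q gives 8>5]
(A,S): not NE [P1→D gives 9>2; P2→Q gives 8>5]
(B,P): not NE [P1→D gives 6>1]
(B,Q): not NE [P1→C gives 10>1]
(B,R): not NE [P1→D gives 7>2; P2→Q gives 7>1]
(B,S): not NE [P1→D gives 9>6; P2→Q gives 7>1]
(C,P): NE
(C,Q): not NE [P2→P gives 7>5]
(C,R): not NE [P1→D gives 7>1; P2→P gives 7>5]
(C,S): not NE [P1→D gives 9>0; P2→P gives 7>4]
(D,P): not NE [P2→R gives 9>0]
(D,Q): not NE [P1→C gives 10>2; P2→R gives 9>4]
(D,R): NE
(D,S): not NE [P2→R gives 9>8]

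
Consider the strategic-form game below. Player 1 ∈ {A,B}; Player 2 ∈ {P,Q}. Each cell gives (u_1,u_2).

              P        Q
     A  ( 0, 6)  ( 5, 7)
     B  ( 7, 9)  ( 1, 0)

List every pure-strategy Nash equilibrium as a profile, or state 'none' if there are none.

(A,P): not NE [P1→B gives 7>0; P2→Q gives 7>6]
(A,Q): NE
(B,P): NE
(B,Q): not NE [P1→A gives 5>1; P2→P gives 9>0]

Nash profiles: (A,Q), (B,P)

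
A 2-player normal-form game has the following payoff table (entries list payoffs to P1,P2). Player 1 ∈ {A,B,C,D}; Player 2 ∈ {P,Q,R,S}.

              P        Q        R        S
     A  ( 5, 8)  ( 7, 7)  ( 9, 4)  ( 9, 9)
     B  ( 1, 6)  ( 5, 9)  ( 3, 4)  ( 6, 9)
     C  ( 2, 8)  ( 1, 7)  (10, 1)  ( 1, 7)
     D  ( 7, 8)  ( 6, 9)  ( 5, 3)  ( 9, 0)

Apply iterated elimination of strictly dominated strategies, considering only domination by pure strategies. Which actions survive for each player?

P1 drop B (A beats it: P:5>1 Q:7>5 R:9>3 S:9>6)
P2 drop R (P beats it: A:8>4 C:8>1 D:8>3)
P1 drop C (A beats it: P:5>2 Q:7>1 S:9>1)
P1→{A,D} P2→{P,Q,S}

IESDS → P1:{A,D} P2:{P,Q,S}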